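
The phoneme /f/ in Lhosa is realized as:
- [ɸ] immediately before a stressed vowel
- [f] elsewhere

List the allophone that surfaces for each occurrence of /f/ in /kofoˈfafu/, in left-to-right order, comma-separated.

Occurrence 1 (position 3): no conditioning environment matches → elsewhere allophone [f].
Occurrence 2 (position 5): immediately before a stressed vowel → [ɸ].
Occurrence 3 (position 7): no conditioning environment matches → elsewhere allophone [f].

[f], [ɸ], [f]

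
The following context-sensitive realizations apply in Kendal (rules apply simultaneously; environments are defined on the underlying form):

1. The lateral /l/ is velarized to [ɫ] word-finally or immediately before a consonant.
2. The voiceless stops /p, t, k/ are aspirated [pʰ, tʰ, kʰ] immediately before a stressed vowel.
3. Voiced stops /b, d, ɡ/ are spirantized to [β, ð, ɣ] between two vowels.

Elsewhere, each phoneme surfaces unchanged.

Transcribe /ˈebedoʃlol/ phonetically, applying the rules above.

[ˈeβeðoʃloɫ]

/e/ (word-initial) is unaffected → [e].
Rule 3 applies to /b/ (between /e/ and /e/: between two vowels) → [β].
/e/ — not in any rule's target class → [e].
/d/ meets the environment for rule 3 (between two vowels) → [ð].
/o/ stays [o].
/ʃ/ stays [ʃ].
/l/ (between /ʃ/ and /o/) fails the environment for rule 1, so it stays [l].
/o/ — not in any rule's target class → [o].
Rule 1 applies to /l/ (word-final: word-finally or immediately before a consonant) → [ɫ].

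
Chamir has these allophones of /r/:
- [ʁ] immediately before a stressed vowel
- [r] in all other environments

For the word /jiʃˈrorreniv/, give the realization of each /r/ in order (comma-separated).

[ʁ], [r], [r]

Occurrence 1 (position 4): immediately before a stressed vowel → [ʁ].
Occurrence 2 (position 6): no conditioning environment matches → elsewhere allophone [r].
Occurrence 3 (position 7): no conditioning environment matches → elsewhere allophone [r].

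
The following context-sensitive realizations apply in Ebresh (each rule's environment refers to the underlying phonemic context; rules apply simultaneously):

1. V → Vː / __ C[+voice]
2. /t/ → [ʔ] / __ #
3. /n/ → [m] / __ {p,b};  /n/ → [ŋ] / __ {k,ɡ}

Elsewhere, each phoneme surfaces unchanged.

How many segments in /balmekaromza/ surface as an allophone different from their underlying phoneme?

Segments that undergo a rule: /a/ → [aː] (rule 1); /a/ → [aː] (rule 1); /o/ → [oː] (rule 1).
All other segments surface unchanged.

3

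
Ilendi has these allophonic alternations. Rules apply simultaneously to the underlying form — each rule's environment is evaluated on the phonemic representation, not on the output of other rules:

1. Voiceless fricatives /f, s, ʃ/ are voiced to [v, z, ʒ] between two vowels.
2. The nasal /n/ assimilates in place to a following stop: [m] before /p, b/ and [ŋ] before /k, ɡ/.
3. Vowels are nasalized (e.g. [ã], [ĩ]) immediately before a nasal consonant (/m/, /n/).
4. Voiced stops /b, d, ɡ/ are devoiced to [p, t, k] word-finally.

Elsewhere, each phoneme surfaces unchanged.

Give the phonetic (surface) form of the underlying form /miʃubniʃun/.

[miʒubniʒũn]

/m/ (word-initial) is unaffected → [m].
/i/ (between /m/ and /ʃ/): rule 3 targets it, but not before a nasal consonant → unchanged [i].
Rule 1 applies to /ʃ/ (between /i/ and /u/: between two vowels) → [ʒ].
/u/ — between /ʃ/ and /b/; rule 3 does not apply here → [u].
/b/ (between /u/ and /n/) is in the target of rule 4 but the environment (word-finally) is not met → [b].
/n/ (between /b/ and /i/): rule 2 targets it, but not before a labial or velar stop → unchanged [n].
/i/ (between /n/ and /ʃ/) fails the environment for rule 3, so it stays [i].
Rule 1 applies to /ʃ/ (between /i/ and /u/: between two vowels) → [ʒ].
/u/ (between /ʃ/ and /n/) occurs before a nasal consonant → [ũ] by rule 3.
/n/ — word-final; rule 2 does not apply here → [n].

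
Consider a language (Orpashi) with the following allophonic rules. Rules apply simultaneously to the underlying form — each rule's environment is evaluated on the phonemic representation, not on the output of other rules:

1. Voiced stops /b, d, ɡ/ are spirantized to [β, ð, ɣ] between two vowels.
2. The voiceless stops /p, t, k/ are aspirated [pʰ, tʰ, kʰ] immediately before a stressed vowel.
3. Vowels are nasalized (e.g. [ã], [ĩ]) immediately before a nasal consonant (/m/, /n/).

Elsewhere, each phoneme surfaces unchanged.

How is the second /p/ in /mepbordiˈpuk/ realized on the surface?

/p/ — between /i/ and /u/, immediately before a stressed vowel — surfaces as [pʰ] (rule 2).

[pʰ]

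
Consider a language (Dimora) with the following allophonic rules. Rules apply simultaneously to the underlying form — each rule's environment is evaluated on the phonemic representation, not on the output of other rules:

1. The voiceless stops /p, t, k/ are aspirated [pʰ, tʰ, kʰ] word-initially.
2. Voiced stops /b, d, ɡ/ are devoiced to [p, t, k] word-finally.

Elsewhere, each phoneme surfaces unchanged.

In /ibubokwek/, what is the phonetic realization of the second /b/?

/b/ (between /u/ and /o/): rule 2 targets it, but not word-finally → unchanged [b].

[b]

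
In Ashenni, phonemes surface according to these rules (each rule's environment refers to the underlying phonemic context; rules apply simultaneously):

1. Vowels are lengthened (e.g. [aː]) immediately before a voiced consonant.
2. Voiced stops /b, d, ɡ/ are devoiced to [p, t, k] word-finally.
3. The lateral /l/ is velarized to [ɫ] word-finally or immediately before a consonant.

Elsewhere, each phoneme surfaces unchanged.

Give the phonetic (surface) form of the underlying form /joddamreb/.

/j/ (word-initial): no rule targets it → [j].
Rule 1 applies to /o/ (between /j/ and /d/: before a voiced consonant) → [oː].
/d/ (between /o/ and /d/) fails the environment for rule 2, so it stays [d].
/d/ (between /d/ and /a/) is in the target of rule 2 but the environment (word-finally) is not met → [d].
/a/ — between /d/ and /m/, before a voiced consonant — surfaces as [aː] (rule 1).
/m/ stays [m].
/r/ — not in any rule's target class → [r].
/e/ (between /r/ and /b/): before a voiced consonant, so rule 1 applies → [eː].
/b/ (word-final): word-finally, so rule 2 applies → [p].

[joːddaːmreːp]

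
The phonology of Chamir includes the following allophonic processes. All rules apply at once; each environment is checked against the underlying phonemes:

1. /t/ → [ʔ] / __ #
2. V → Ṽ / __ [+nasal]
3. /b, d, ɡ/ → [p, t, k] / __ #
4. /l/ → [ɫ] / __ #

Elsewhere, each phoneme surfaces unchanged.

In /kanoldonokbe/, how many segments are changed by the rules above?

2

Segments that undergo a rule: /a/ → [ã] (rule 2); /o/ → [õ] (rule 2).
All other segments surface unchanged.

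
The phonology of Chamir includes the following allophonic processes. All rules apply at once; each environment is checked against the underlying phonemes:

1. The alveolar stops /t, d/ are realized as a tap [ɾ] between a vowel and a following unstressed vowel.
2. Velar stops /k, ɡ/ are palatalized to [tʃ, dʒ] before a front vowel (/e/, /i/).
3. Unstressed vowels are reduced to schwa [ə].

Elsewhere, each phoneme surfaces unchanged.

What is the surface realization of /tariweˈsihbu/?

[tərəwəˈsihbə]

/t/ (word-initial) is in the target of rule 1 but the environment (between a vowel and a following unstressed vowel) is not met → [t].
/a/ (between /t/ and /r/): in an unstressed syllable, so rule 3 applies → [ə].
/r/ — not in any rule's target class → [r].
/i/ meets the environment for rule 3 (in an unstressed syllable) → [ə].
/w/ — not in any rule's target class → [w].
/e/ — between /w/ and /s/, in an unstressed syllable — surfaces as [ə] (rule 3).
/s/ (between /e/ and /i/) is unaffected → [s].
/i/ (between /s/ and /h/): rule 3 targets it, but not in an unstressed syllable → unchanged [i].
/h/ stays [h].
/b/ stays [b].
/u/ — word-final, in an unstressed syllable — surfaces as [ə] (rule 3).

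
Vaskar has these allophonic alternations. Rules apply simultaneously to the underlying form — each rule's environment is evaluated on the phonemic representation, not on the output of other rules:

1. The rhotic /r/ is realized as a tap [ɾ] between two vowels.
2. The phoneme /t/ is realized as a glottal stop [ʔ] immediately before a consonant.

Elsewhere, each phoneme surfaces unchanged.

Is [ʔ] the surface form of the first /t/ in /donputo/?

No

/t/ (between /u/ and /o/) is in the target of rule 2 but the environment (immediately before a consonant) is not met → [t].
The actual realization is [t], not [ʔ].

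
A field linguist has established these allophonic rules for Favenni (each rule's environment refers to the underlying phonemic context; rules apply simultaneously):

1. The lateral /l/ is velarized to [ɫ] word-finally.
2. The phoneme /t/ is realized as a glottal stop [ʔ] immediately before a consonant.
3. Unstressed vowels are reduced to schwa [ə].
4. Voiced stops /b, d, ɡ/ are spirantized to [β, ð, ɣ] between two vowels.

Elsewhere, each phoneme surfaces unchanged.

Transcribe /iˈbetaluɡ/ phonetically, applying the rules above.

/i/ — word-initial, in an unstressed syllable — surfaces as [ə] (rule 3).
/b/ — between /i/ and /e/, between two vowels — surfaces as [β] (rule 4).
/e/ — between /b/ and /t/; rule 3 does not apply here → [e].
/t/ (between /e/ and /a/) is in the target of rule 2 but the environment (immediately before a consonant) is not met → [t].
Rule 3 applies to /a/ (between /t/ and /l/: in an unstressed syllable) → [ə].
/l/ (between /a/ and /u/): rule 1 targets it, but not word-finally → unchanged [l].
Rule 3 applies to /u/ (between /l/ and /ɡ/: in an unstressed syllable) → [ə].
/ɡ/ (word-final) is in the target of rule 4 but the environment (between two vowels) is not met → [ɡ].

[əˈβetələɡ]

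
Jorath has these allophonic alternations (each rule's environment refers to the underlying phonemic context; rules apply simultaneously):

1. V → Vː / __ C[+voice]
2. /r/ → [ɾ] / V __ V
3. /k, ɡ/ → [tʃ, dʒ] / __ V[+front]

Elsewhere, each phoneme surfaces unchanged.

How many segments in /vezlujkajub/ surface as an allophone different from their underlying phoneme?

Segments that undergo a rule: /e/ → [eː] (rule 1); /u/ → [uː] (rule 1); /a/ → [aː] (rule 1); /u/ → [uː] (rule 1).
All other segments surface unchanged.

4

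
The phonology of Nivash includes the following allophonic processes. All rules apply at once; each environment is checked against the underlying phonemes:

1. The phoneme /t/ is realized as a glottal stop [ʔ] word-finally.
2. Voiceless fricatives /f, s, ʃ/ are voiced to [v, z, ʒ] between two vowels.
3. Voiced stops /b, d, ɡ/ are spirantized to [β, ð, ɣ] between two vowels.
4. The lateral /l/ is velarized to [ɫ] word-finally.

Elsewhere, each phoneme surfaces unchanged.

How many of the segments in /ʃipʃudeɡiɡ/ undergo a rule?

2

Segments that undergo a rule: /d/ → [ð] (rule 3); /ɡ/ → [ɣ] (rule 3).
All other segments surface unchanged.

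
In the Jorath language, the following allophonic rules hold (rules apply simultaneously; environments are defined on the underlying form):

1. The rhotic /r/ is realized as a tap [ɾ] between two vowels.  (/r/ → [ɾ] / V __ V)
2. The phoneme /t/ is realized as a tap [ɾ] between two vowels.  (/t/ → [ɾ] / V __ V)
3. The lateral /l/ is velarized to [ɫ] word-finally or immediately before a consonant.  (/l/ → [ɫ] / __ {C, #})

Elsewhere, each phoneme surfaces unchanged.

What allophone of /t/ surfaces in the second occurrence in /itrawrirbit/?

/t/ (word-final) is in the target of rule 2 but the environment (between two vowels) is not met → [t].

[t]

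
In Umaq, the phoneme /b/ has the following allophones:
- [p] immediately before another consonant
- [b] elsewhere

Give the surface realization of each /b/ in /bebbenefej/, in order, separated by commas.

[b], [p], [b]

Occurrence 1 (position 1): no conditioning environment matches → elsewhere allophone [b].
Occurrence 2 (position 3): immediately before another consonant → [p].
Occurrence 3 (position 4): no conditioning environment matches → elsewhere allophone [b].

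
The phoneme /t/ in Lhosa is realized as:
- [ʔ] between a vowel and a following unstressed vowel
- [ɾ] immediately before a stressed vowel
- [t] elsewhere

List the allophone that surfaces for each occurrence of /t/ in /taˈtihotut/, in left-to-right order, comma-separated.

[t], [ɾ], [ʔ], [t]

Occurrence 1 (position 1): no conditioning environment matches → elsewhere allophone [t].
Occurrence 2 (position 3): immediately before a stressed vowel → [ɾ].
Occurrence 3 (position 7): between a vowel and a following unstressed vowel → [ʔ].
Occurrence 4 (position 9): no conditioning environment matches → elsewhere allophone [t].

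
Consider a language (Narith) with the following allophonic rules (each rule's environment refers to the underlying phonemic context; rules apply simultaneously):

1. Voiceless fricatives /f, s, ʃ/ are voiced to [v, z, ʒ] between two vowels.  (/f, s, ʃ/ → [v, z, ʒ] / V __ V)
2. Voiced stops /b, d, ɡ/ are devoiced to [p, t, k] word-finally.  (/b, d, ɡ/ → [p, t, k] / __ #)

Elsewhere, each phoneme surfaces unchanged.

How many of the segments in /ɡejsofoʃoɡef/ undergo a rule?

Segments that undergo a rule: /f/ → [v] (rule 1); /ʃ/ → [ʒ] (rule 1).
All other segments surface unchanged.

2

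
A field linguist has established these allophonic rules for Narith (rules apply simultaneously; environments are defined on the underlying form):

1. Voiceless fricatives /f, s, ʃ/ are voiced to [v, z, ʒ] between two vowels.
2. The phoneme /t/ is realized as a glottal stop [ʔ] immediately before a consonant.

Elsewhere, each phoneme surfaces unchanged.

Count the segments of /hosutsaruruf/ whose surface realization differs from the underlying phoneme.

2

Segments that undergo a rule: /s/ → [z] (rule 1); /t/ → [ʔ] (rule 2).
All other segments surface unchanged.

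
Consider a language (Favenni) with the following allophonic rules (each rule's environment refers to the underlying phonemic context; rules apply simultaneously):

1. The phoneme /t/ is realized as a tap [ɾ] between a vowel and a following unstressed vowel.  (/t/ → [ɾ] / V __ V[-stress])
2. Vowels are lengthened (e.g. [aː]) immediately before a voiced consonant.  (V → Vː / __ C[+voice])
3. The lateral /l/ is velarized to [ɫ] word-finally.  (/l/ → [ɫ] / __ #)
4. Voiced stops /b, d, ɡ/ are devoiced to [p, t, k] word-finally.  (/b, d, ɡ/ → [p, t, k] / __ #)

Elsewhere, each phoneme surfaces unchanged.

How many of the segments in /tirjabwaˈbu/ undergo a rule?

Segments that undergo a rule: /i/ → [iː] (rule 2); /a/ → [aː] (rule 2); /a/ → [aː] (rule 2).
All other segments surface unchanged.

3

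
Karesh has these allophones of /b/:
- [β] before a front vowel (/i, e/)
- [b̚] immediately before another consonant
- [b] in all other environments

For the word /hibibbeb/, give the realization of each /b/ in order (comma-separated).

Occurrence 1 (position 3): before a front vowel (/i, e/) → [β].
Occurrence 2 (position 5): immediately before another consonant → [b̚].
Occurrence 3 (position 6): before a front vowel (/i, e/) → [β].
Occurrence 4 (position 8): no conditioning environment matches → elsewhere allophone [b].

[β], [b̚], [β], [b]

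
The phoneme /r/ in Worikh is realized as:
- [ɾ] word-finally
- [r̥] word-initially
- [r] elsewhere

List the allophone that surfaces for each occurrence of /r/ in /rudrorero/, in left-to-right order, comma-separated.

[r̥], [r], [r], [r]

Occurrence 1 (position 1): word-initially → [r̥].
Occurrence 2 (position 4): no conditioning environment matches → elsewhere allophone [r].
Occurrence 3 (position 6): no conditioning environment matches → elsewhere allophone [r].
Occurrence 4 (position 8): no conditioning environment matches → elsewhere allophone [r].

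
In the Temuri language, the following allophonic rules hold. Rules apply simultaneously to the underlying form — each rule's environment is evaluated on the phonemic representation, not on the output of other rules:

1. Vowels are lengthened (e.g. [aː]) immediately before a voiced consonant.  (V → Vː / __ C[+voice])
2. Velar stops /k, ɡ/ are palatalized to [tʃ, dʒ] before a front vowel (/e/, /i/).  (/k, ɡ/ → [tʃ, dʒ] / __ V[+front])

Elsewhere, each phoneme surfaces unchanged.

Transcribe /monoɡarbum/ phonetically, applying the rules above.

/m/ (word-initial) is unaffected → [m].
/o/ (between /m/ and /n/): before a voiced consonant, so rule 1 applies → [oː].
/n/ stays [n].
Rule 1 applies to /o/ (between /n/ and /ɡ/: before a voiced consonant) → [oː].
/ɡ/ (between /o/ and /a/) is in the target of rule 2 but the environment (before a front vowel) is not met → [ɡ].
/a/ — between /ɡ/ and /r/, before a voiced consonant — surfaces as [aː] (rule 1).
/r/ (between /a/ and /b/) is unaffected → [r].
/b/ (between /r/ and /u/) is unaffected → [b].
/u/ (between /b/ and /m/): before a voiced consonant, so rule 1 applies → [uː].
/m/ stays [m].

[moːnoːɡaːrbuːm]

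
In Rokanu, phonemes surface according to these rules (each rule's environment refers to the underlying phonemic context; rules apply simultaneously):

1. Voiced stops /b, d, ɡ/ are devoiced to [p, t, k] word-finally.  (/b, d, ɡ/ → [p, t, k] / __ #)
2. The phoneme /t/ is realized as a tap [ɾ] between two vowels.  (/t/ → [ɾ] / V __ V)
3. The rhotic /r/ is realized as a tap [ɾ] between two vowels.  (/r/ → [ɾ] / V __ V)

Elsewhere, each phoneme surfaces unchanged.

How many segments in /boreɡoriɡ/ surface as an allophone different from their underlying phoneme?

3

Segments that undergo a rule: /r/ → [ɾ] (rule 3); /r/ → [ɾ] (rule 3); /ɡ/ → [k] (rule 1).
All other segments surface unchanged.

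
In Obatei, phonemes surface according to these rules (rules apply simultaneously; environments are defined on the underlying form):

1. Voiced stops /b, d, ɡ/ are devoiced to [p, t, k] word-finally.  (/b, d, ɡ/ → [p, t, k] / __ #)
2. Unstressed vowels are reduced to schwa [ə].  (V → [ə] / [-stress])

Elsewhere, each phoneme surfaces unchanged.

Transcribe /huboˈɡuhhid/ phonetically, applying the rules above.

/u/ (between /h/ and /b/) occurs in an unstressed syllable → [ə] by rule 2.
/b/ (between /u/ and /o/) is in the target of rule 1 but the environment (word-finally) is not met → [b].
Rule 2 applies to /o/ (between /b/ and /ɡ/: in an unstressed syllable) → [ə].
/ɡ/ (between /o/ and /u/): rule 1 targets it, but not word-finally → unchanged [ɡ].
/u/ (between /ɡ/ and /h/): rule 2 targets it, but not in an unstressed syllable → unchanged [u].
Rule 2 applies to /i/ (between /h/ and /d/: in an unstressed syllable) → [ə].
Rule 1 applies to /d/ (word-final: word-finally) → [t].

[həbəˈɡuhhət]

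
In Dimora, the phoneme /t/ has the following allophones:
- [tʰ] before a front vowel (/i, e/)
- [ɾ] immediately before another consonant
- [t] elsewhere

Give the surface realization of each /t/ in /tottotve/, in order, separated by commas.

Occurrence 1 (position 1): no conditioning environment matches → elsewhere allophone [t].
Occurrence 2 (position 3): immediately before another consonant → [ɾ].
Occurrence 3 (position 4): no conditioning environment matches → elsewhere allophone [t].
Occurrence 4 (position 6): immediately before another consonant → [ɾ].

[t], [ɾ], [t], [ɾ]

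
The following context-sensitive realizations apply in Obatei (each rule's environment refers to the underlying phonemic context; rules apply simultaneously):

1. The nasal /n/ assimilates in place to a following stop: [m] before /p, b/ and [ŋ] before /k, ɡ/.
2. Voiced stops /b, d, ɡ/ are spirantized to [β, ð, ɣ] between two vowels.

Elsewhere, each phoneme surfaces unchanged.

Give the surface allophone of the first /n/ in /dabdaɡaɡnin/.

[n]

/n/ (between /ɡ/ and /i/) fails the environment for rule 1, so it stays [n].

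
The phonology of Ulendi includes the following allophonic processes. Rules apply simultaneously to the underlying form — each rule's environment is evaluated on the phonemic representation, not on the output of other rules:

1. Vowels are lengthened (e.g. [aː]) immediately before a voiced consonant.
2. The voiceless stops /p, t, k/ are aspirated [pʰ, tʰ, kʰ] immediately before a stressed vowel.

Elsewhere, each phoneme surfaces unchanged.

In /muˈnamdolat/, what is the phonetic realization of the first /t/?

/t/ (word-final) fails the environment for rule 2, so it stays [t].

[t]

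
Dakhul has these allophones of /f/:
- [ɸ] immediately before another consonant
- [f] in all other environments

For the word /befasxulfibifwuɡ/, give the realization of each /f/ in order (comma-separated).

Occurrence 1 (position 3): no conditioning environment matches → elsewhere allophone [f].
Occurrence 2 (position 9): no conditioning environment matches → elsewhere allophone [f].
Occurrence 3 (position 13): immediately before another consonant → [ɸ].

[f], [f], [ɸ]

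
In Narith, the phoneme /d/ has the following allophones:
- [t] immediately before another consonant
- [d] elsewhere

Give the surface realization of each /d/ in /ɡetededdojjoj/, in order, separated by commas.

Occurrence 1 (position 5): no conditioning environment matches → elsewhere allophone [d].
Occurrence 2 (position 7): immediately before another consonant → [t].
Occurrence 3 (position 8): no conditioning environment matches → elsewhere allophone [d].

[d], [t], [d]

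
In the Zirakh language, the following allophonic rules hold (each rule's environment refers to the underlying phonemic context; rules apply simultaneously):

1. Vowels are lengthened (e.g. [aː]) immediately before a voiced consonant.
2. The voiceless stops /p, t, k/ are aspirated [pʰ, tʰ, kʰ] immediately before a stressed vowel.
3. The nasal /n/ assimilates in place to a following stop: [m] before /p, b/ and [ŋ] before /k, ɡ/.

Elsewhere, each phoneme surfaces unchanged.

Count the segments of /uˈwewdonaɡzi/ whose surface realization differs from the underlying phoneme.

Segments that undergo a rule: /u/ → [uː] (rule 1); /e/ → [eː] (rule 1); /o/ → [oː] (rule 1); /a/ → [aː] (rule 1).
All other segments surface unchanged.

4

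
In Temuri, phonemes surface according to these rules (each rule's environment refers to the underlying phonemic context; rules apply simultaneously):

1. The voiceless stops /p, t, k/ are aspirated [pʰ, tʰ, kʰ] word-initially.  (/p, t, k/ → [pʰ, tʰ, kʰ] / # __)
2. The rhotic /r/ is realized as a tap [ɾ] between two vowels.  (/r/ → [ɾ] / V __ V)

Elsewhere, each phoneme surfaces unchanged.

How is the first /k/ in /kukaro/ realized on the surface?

Rule 1 applies to /k/ (word-initial: word-initially) → [kʰ].

[kʰ]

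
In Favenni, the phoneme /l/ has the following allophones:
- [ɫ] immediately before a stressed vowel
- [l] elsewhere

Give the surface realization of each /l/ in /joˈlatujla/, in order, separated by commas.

[ɫ], [l]

Occurrence 1 (position 3): immediately before a stressed vowel → [ɫ].
Occurrence 2 (position 8): no conditioning environment matches → elsewhere allophone [l].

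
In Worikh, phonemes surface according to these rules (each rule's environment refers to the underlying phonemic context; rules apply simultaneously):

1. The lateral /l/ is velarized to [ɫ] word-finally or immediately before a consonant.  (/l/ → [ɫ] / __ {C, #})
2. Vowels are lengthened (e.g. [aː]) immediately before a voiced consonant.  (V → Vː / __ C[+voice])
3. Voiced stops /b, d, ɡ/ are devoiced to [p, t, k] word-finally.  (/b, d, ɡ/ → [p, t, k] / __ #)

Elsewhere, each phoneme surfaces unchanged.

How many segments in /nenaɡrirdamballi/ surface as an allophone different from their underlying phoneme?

Segments that undergo a rule: /e/ → [eː] (rule 2); /a/ → [aː] (rule 2); /i/ → [iː] (rule 2); /a/ → [aː] (rule 2); /a/ → [aː] (rule 2); /l/ → [ɫ] (rule 1).
All other segments surface unchanged.

6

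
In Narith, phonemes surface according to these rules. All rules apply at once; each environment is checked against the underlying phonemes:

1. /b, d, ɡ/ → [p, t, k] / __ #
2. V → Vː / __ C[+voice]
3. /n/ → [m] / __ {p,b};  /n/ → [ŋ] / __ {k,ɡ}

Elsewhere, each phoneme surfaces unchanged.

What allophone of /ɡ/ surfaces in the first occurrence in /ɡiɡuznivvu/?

[ɡ]

/ɡ/ (word-initial): rule 1 targets it, but not word-finally → unchanged [ɡ].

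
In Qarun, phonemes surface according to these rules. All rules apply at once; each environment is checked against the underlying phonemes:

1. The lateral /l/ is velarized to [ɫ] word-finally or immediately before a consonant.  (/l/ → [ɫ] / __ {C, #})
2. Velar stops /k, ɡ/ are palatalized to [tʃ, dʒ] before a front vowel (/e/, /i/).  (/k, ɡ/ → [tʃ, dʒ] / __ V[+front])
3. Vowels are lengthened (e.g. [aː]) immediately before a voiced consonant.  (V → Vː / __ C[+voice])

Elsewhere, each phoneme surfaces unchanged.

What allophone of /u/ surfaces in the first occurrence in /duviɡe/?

[uː]

/u/ (between /d/ and /v/): before a voiced consonant, so rule 3 applies → [uː].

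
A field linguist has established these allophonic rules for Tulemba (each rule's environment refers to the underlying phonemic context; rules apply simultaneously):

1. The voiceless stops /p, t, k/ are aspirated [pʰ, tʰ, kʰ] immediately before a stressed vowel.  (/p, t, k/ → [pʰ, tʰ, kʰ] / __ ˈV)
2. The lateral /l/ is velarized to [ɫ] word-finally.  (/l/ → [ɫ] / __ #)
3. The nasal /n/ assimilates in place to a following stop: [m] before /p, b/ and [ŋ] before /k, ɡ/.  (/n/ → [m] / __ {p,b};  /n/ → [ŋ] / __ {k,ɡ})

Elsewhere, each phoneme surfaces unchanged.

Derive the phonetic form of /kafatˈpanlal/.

/k/ (word-initial) fails the environment for rule 1, so it stays [k].
/a/ (between /k/ and /f/): no rule targets it → [a].
/f/ (between /a/ and /a/): no rule targets it → [f].
/a/ (between /f/ and /t/) is unaffected → [a].
/t/ (between /a/ and /p/): rule 1 targets it, but not immediately before a stressed vowel → unchanged [t].
/p/ (between /t/ and /a/): immediately before a stressed vowel, so rule 1 applies → [pʰ].
/a/ (between /p/ and /n/) is unaffected → [a].
/n/ (between /a/ and /l/) is in the target of rule 3 but the environment (before a labial or velar stop) is not met → [n].
/l/ (between /n/ and /a/): rule 2 targets it, but not word-finally → unchanged [l].
/a/ stays [a].
/l/ (word-final) occurs word-finally → [ɫ] by rule 2.

[kafatˈpʰanlaɫ]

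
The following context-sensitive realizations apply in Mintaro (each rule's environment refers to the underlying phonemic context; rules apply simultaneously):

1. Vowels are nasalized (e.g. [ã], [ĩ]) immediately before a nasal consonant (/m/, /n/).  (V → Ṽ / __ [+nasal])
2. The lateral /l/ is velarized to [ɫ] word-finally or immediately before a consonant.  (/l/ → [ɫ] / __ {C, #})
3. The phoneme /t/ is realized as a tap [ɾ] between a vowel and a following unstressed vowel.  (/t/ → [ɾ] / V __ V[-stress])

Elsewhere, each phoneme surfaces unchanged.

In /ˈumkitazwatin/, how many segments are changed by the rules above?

4

Segments that undergo a rule: /u/ → [ũ] (rule 1); /t/ → [ɾ] (rule 3); /t/ → [ɾ] (rule 3); /i/ → [ĩ] (rule 1).
All other segments surface unchanged.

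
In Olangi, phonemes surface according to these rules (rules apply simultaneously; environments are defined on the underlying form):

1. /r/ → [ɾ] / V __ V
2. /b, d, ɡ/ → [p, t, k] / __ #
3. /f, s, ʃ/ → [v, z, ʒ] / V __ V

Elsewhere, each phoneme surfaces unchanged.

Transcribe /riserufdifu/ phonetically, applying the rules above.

/r/ (word-initial) fails the environment for rule 1, so it stays [r].
/i/ stays [i].
/s/ meets the environment for rule 3 (between two vowels) → [z].
/e/ — not in any rule's target class → [e].
/r/ (between /e/ and /u/) occurs between two vowels → [ɾ] by rule 1.
/u/ — not in any rule's target class → [u].
/f/ (between /u/ and /d/) is in the target of rule 3 but the environment (between two vowels) is not met → [f].
/d/ (between /f/ and /i/): rule 2 targets it, but not word-finally → unchanged [d].
/i/ stays [i].
/f/ — between /i/ and /u/, between two vowels — surfaces as [v] (rule 3).
/u/ (word-final): no rule targets it → [u].

[rizeɾufdivu]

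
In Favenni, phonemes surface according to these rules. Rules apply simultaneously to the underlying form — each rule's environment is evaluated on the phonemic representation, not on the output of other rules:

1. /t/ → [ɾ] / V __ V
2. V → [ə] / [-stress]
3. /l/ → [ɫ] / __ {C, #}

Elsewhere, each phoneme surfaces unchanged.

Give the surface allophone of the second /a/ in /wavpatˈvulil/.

[ə]

/a/ (between /p/ and /t/) occurs in an unstressed syllable → [ə] by rule 2.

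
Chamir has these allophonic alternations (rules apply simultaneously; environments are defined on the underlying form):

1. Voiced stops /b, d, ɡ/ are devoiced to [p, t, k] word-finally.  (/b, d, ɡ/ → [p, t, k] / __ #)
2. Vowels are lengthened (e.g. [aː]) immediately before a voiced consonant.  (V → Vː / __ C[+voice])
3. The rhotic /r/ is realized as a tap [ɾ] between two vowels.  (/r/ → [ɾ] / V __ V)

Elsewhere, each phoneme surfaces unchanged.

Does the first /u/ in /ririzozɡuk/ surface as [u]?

Yes

/u/ (between /ɡ/ and /k/) fails the environment for rule 2, so it stays [u].
The actual realization is [u], which matches [u].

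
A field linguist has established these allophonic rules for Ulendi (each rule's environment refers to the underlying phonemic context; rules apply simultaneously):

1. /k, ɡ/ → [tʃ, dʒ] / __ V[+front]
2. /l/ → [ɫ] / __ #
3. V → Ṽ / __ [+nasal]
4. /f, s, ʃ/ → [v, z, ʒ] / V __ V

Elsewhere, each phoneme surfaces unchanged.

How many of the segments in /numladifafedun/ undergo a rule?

Segments that undergo a rule: /u/ → [ũ] (rule 3); /f/ → [v] (rule 4); /f/ → [v] (rule 4); /u/ → [ũ] (rule 3).
All other segments surface unchanged.

4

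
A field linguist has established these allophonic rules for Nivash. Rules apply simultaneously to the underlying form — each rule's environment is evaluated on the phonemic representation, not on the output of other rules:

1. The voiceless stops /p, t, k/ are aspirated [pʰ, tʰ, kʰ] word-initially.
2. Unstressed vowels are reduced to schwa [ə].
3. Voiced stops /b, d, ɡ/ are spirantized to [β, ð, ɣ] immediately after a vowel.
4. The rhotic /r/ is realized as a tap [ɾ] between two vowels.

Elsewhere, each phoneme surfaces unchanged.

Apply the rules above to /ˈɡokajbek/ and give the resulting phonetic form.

[ˈɡokəjbək]

/ɡ/ — word-initial; rule 3 does not apply here → [ɡ].
/o/ (between /ɡ/ and /k/): rule 2 targets it, but not in an unstressed syllable → unchanged [o].
/k/ — between /o/ and /a/; rule 1 does not apply here → [k].
/a/ — between /k/ and /j/, in an unstressed syllable — surfaces as [ə] (rule 2).
/b/ — between /j/ and /e/; rule 3 does not apply here → [b].
Rule 2 applies to /e/ (between /b/ and /k/: in an unstressed syllable) → [ə].
/k/ — word-final; rule 1 does not apply here → [k].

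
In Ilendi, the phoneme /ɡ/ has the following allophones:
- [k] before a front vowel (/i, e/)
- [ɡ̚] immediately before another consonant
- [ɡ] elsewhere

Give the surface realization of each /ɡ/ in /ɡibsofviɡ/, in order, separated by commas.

[k], [ɡ]

Occurrence 1 (position 1): before a front vowel (/i, e/) → [k].
Occurrence 2 (position 9): no conditioning environment matches → elsewhere allophone [ɡ].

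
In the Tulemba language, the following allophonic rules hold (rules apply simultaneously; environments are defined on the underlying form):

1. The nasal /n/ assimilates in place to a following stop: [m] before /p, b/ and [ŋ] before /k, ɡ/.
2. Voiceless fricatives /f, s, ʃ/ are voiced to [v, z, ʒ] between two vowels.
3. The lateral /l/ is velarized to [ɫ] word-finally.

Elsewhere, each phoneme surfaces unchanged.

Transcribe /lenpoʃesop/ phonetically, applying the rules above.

[lempoʒezop]

/l/ (word-initial): rule 3 targets it, but not word-finally → unchanged [l].
/e/ (between /l/ and /n/): no rule targets it → [e].
Rule 1 applies to /n/ (between /e/ and /p/: before a labial or velar stop) → [m].
/p/ (between /n/ and /o/) is unaffected → [p].
/o/ (between /p/ and /ʃ/): no rule targets it → [o].
/ʃ/ (between /o/ and /e/) occurs between two vowels → [ʒ] by rule 2.
/e/ (between /ʃ/ and /s/): no rule targets it → [e].
/s/ meets the environment for rule 2 (between two vowels) → [z].
/o/ — not in any rule's target class → [o].
/p/ stays [p].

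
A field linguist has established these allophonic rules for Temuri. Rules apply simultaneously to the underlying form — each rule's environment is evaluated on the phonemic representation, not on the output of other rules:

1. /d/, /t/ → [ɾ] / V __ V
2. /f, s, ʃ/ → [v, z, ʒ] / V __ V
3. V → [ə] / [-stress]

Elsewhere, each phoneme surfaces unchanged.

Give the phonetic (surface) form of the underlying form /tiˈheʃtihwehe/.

[təˈheʃtəhwəhə]

/t/ (word-initial) fails the environment for rule 1, so it stays [t].
Rule 3 applies to /i/ (between /t/ and /h/: in an unstressed syllable) → [ə].
/h/ — not in any rule's target class → [h].
/e/ — between /h/ and /ʃ/; rule 3 does not apply here → [e].
/ʃ/ (between /e/ and /t/) fails the environment for rule 2, so it stays [ʃ].
/t/ (between /ʃ/ and /i/): rule 1 targets it, but not between two vowels → unchanged [t].
/i/ — between /t/ and /h/, in an unstressed syllable — surfaces as [ə] (rule 3).
/h/ — not in any rule's target class → [h].
/w/ — not in any rule's target class → [w].
/e/ (between /w/ and /h/) occurs in an unstressed syllable → [ə] by rule 3.
/h/ stays [h].
/e/ meets the environment for rule 3 (in an unstressed syllable) → [ə].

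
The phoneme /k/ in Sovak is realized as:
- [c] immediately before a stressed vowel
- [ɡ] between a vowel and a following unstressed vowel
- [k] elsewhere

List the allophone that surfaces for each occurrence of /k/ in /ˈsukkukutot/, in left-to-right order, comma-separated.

Occurrence 1 (position 3): no conditioning environment matches → elsewhere allophone [k].
Occurrence 2 (position 4): no conditioning environment matches → elsewhere allophone [k].
Occurrence 3 (position 6): between a vowel and a following unstressed vowel → [ɡ].

[k], [k], [ɡ]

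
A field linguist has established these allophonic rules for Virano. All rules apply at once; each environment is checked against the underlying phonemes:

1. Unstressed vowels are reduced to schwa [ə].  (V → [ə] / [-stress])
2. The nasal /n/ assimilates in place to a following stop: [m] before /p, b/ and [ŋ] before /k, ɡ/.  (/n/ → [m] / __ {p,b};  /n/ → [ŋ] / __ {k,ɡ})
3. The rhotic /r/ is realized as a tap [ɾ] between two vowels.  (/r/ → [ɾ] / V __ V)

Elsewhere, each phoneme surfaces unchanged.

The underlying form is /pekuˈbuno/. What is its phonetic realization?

/p/ (word-initial) is unaffected → [p].
Rule 1 applies to /e/ (between /p/ and /k/: in an unstressed syllable) → [ə].
/k/ (between /e/ and /u/) is unaffected → [k].
/u/ meets the environment for rule 1 (in an unstressed syllable) → [ə].
/b/ (between /u/ and /u/) is unaffected → [b].
/u/ — between /b/ and /n/; rule 1 does not apply here → [u].
/n/ (between /u/ and /o/): rule 2 targets it, but not before a labial or velar stop → unchanged [n].
/o/ — word-final, in an unstressed syllable — surfaces as [ə] (rule 1).

[pəkəˈbunə]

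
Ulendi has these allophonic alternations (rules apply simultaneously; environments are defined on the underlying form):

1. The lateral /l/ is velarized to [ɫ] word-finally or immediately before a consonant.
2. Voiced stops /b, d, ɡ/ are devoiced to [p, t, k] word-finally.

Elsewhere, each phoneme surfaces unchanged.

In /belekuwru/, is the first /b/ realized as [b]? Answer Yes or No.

Yes

/b/ (word-initial) fails the environment for rule 2, so it stays [b].
The actual realization is [b], which matches [b].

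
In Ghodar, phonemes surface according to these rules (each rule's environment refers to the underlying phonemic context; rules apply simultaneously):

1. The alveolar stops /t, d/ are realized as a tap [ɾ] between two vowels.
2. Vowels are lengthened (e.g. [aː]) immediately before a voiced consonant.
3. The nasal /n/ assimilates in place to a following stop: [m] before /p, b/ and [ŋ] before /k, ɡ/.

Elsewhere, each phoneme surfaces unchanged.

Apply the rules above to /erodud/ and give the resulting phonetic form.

Rule 2 applies to /e/ (word-initial: before a voiced consonant) → [eː].
/o/ meets the environment for rule 2 (before a voiced consonant) → [oː].
/d/ (between /o/ and /u/): between two vowels, so rule 1 applies → [ɾ].
/u/ (between /d/ and /d/): before a voiced consonant, so rule 2 applies → [uː].
/d/ (word-final) fails the environment for rule 1, so it stays [d].

[eːroːɾuːd]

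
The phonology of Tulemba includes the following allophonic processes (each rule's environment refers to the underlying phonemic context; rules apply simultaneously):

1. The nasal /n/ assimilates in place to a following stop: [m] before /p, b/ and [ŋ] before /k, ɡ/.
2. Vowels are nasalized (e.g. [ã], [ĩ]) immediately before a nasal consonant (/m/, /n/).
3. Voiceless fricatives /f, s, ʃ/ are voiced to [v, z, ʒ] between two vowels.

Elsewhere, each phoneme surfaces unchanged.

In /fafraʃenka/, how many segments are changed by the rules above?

Segments that undergo a rule: /ʃ/ → [ʒ] (rule 3); /e/ → [ẽ] (rule 2); /n/ → [ŋ] (rule 1).
All other segments surface unchanged.

3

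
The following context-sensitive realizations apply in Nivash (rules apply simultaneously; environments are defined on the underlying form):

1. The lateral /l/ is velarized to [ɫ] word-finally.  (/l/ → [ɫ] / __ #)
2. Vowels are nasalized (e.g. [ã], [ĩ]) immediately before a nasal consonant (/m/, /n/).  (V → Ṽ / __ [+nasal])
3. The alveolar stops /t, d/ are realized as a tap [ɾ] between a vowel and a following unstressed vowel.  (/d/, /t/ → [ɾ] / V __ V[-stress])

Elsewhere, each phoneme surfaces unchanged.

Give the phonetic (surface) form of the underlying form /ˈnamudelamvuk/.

[ˈnãmuɾelãmvuk]

/n/ (word-initial): no rule targets it → [n].
/a/ — between /n/ and /m/, before a nasal consonant — surfaces as [ã] (rule 2).
/m/ stays [m].
/u/ — between /m/ and /d/; rule 2 does not apply here → [u].
/d/ (between /u/ and /e/) occurs between a vowel and a following unstressed vowel → [ɾ] by rule 3.
/e/ — between /d/ and /l/; rule 2 does not apply here → [e].
/l/ — between /e/ and /a/; rule 1 does not apply here → [l].
/a/ (between /l/ and /m/): before a nasal consonant, so rule 2 applies → [ã].
/m/ (between /a/ and /v/) is unaffected → [m].
/v/ (between /m/ and /u/) is unaffected → [v].
/u/ (between /v/ and /k/): rule 2 targets it, but not before a nasal consonant → unchanged [u].
/k/ (word-final): no rule targets it → [k].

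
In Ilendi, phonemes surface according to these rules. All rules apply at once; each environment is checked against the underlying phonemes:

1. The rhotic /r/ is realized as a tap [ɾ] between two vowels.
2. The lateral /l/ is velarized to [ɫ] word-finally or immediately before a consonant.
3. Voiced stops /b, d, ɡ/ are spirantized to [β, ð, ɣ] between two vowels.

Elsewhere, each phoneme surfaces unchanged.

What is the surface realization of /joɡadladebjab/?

/j/ — not in any rule's target class → [j].
/o/ (between /j/ and /ɡ/): no rule targets it → [o].
Rule 3 applies to /ɡ/ (between /o/ and /a/: between two vowels) → [ɣ].
/a/ — not in any rule's target class → [a].
/d/ (between /a/ and /l/): rule 3 targets it, but not between two vowels → unchanged [d].
/l/ (between /d/ and /a/) is in the target of rule 2 but the environment (word-finally or immediately before a consonant) is not met → [l].
/a/ stays [a].
/d/ (between /a/ and /e/): between two vowels, so rule 3 applies → [ð].
/e/ (between /d/ and /b/) is unaffected → [e].
/b/ — between /e/ and /j/; rule 3 does not apply here → [b].
/j/ (between /b/ and /a/) is unaffected → [j].
/a/ (between /j/ and /b/): no rule targets it → [a].
/b/ — word-final; rule 3 does not apply here → [b].

[joɣadlaðebjab]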